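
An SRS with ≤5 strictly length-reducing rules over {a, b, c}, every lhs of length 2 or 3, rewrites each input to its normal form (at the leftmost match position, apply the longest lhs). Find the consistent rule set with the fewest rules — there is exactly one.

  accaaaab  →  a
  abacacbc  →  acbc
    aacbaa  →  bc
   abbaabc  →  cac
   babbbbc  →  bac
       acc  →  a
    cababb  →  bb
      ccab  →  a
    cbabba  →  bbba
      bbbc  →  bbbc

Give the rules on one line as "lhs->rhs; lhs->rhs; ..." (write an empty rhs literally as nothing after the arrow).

aa->c; ab->a; cba->b; cc->

  | accaaaab => aaaaab => caaab => ccab => ab => a
  | abacacbc => aacacbc => ccacbc => acbc
  | aacbaa => ccbaa => baa => bc
  | abbaabc => abaabc => aaabc => cabc => cac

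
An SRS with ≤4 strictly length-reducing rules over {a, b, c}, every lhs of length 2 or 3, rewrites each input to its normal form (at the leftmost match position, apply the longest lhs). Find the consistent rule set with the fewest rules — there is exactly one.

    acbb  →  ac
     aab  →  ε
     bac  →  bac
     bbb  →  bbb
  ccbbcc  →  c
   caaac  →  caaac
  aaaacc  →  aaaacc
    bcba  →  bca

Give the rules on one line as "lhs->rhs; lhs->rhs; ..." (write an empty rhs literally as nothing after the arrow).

aab->; cb->c; ccc->

  | acbb => acb => ac
  | aab => ε
  | bac
  | bbb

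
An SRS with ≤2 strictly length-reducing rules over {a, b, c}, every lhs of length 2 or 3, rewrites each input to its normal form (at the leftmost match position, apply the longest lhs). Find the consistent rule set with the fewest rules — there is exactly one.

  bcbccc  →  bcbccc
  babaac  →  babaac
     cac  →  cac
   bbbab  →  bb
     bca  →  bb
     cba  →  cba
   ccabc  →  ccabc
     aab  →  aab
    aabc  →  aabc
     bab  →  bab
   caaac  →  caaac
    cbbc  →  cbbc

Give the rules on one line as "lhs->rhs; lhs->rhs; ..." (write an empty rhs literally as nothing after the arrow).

  | bcbccc
  | babaac
  | cac
  | bbbab => bb

bba->; bca->bb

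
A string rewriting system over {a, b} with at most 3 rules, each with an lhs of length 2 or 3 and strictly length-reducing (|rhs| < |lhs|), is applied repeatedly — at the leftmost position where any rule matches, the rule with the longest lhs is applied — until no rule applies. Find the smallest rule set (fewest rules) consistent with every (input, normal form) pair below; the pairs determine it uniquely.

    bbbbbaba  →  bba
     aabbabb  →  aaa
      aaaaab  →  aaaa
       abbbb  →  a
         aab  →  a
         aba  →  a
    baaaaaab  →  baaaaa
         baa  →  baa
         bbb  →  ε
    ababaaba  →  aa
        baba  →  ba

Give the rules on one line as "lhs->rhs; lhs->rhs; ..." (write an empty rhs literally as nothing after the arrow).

  | bbbbbaba => bbaba => bba
  | aabbabb => aaabb => aaa
  | aaaaab => aaaa
  | abbbb => abb => a

ab->; abb->a; bbb->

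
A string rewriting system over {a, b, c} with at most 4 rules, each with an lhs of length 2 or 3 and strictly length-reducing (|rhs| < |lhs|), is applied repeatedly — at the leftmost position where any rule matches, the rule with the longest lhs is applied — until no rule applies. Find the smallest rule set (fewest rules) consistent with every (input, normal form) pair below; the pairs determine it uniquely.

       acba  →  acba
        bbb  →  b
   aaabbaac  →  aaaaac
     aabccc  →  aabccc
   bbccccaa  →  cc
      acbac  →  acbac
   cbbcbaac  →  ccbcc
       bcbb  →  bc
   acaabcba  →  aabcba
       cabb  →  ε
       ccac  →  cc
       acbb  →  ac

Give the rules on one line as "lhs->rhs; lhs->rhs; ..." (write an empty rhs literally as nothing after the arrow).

  | acba
  | bbb => b
  | aaabbaac => aaaaac
  | aabccc

baa->bc; bb->; ca->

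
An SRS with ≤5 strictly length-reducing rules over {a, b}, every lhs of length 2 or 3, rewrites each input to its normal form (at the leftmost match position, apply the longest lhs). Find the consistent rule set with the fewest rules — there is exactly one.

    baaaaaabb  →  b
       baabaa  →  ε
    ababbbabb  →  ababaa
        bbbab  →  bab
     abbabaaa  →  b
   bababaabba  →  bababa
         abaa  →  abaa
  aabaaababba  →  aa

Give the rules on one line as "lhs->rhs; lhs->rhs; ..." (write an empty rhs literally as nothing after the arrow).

aaa->; aab->b; bb->a; bbb->b

  | baaaaaabb => baaabb => bbb => b
  | baabaa => bbaa => aaa => ε
  | ababbbabb => abababb => ababaa
  | bbbab => bab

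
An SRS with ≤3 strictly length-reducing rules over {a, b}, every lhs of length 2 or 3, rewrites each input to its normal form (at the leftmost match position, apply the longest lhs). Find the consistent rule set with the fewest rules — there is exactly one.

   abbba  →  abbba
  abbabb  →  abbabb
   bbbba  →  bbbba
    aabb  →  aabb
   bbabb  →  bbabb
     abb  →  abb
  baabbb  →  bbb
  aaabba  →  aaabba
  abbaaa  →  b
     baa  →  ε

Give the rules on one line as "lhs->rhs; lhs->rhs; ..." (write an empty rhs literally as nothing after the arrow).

aba->b; baa->

  | abbba
  | abbabb
  | bbbba
  | aabb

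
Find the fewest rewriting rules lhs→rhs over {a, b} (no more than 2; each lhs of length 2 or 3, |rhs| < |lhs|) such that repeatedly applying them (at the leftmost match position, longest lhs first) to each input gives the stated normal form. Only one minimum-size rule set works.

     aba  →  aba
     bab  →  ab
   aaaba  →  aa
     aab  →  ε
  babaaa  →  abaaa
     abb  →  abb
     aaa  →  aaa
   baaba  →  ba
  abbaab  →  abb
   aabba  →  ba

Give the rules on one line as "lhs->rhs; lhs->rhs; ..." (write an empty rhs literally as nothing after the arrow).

  | aba
  | bab => ab
  | aaaba => aa
  | aab => ε

aab->; bab->ab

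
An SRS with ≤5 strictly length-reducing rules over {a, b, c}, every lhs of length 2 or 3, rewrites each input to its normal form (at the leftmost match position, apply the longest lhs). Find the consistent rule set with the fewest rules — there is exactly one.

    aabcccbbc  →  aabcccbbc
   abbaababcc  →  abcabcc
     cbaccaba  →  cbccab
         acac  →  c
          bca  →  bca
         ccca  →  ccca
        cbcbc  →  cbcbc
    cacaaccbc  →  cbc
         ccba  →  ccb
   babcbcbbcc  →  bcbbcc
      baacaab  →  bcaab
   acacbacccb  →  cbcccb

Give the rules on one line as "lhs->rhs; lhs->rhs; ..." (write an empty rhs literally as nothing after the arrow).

  | aabcccbbc
  | abbaababcc => abbababcc => abacabcc => abcabcc
  | cbaccaba => cbccaba => cbccab
  | acac => c

aca->; acc->; ba->b; bab->ac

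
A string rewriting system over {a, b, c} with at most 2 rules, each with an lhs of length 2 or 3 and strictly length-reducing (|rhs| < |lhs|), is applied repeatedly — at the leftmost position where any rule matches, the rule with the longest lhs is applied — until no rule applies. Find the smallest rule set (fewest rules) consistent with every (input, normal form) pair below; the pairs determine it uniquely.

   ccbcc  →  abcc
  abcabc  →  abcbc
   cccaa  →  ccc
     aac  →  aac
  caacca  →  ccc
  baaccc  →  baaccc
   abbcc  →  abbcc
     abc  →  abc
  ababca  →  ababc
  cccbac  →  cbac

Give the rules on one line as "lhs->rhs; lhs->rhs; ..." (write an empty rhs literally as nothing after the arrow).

ca->c; ccb->ab

  | ccbcc => abcc
  | abcabc => abcbc
  | cccaa => ccca => ccc
  | aac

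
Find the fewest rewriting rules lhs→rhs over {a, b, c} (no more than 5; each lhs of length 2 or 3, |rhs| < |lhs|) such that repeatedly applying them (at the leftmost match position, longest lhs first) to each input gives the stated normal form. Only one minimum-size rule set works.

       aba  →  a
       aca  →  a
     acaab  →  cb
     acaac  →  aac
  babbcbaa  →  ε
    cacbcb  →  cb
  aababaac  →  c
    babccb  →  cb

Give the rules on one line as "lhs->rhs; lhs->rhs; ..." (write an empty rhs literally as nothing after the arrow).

  | aba => a
  | aca => a
  | acaab => aab => cb
  | acaac => aac

aab->cb; ba->; bc->; ca->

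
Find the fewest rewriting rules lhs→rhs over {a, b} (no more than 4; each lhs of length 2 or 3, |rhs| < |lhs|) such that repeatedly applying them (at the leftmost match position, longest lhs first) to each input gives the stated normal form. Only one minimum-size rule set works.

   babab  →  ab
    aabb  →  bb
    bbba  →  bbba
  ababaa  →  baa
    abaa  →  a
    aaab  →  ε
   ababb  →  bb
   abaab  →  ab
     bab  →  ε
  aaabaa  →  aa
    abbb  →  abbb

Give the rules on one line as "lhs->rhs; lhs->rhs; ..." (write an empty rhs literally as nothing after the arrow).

  | babab => ab
  | aabb => bb
  | bbba
  | ababaa => baa

aaa->ba; aab->b; aba->; bab->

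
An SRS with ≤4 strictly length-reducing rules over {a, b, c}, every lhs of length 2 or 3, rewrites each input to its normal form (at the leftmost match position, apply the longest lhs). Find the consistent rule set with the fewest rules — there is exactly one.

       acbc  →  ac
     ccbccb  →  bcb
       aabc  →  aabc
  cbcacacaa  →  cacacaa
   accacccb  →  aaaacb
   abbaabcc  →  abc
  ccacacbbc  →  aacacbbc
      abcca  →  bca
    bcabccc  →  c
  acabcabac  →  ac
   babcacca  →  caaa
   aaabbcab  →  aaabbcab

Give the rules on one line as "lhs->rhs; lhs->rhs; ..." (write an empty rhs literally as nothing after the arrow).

aba->bc; ba->c; cbc->c; cc->a

  | acbc => ac
  | ccbccb => abccb => abab => bcb
  | aabc
  | cbcacacaa => cacacaa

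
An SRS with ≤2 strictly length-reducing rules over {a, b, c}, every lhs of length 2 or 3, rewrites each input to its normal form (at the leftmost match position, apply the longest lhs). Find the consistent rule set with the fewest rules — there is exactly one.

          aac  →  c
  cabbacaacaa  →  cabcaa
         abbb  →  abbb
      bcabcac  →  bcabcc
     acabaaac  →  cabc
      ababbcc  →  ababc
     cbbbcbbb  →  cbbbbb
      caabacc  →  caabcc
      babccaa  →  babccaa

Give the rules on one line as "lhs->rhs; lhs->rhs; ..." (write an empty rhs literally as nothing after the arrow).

ac->c; bbc->b

  | aac => ac => c
  | cabbacaacaa => cabbcaacaa => cabaacaa => cabacaa => cabcaa
  | abbb
  | bcabcac => bcabcc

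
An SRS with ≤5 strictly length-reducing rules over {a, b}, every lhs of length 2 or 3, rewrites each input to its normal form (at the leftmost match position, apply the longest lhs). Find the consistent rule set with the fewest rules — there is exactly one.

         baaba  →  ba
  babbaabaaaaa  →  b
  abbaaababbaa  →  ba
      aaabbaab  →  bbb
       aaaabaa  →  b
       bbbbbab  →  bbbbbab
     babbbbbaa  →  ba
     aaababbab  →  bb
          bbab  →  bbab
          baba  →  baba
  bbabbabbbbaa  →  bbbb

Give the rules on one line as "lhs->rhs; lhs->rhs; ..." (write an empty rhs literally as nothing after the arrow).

aa->b; aaa->aa; abb->a; baa->

  | baaba => ba
  | babbaabaaaaa => baaabaaaaa => abaaaaa => aaaa => aaa => aa => b
  | abbaaababbaa => aaaababbaa => aaababbaa => aababbaa => bbabbaa => bbaaa => ba
  | aaabbaab => aabbaab => bbbaab => bbb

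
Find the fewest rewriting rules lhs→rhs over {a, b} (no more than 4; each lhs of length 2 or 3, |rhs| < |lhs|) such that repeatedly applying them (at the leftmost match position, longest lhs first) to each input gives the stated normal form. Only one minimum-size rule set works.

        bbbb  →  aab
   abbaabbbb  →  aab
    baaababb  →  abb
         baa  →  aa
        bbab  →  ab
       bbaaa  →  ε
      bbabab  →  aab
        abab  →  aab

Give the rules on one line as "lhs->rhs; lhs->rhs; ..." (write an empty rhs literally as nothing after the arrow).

aaa->; ba->a; bbb->aa

  | bbbb => aab
  | abbaabbbb => abaabbbb => aaabbbb => bbbb => aab
  | baaababb => aaababb => babb => abb
  | baa => aa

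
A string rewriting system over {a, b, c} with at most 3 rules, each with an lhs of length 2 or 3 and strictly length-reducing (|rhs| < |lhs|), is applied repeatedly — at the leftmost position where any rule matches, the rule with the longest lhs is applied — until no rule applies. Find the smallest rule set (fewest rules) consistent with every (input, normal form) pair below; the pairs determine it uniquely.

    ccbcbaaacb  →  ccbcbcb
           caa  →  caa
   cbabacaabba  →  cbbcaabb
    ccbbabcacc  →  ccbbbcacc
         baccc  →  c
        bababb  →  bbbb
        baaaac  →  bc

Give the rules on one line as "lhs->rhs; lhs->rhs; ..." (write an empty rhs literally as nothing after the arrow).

ba->b; bcc->

  | ccbcbaaacb => ccbcbaacb => ccbcbacb => ccbcbcb
  | caa
  | cbabacaabba => cbbacaabba => cbbcaabba => cbbcaabb
  | ccbbabcacc => ccbbbcacc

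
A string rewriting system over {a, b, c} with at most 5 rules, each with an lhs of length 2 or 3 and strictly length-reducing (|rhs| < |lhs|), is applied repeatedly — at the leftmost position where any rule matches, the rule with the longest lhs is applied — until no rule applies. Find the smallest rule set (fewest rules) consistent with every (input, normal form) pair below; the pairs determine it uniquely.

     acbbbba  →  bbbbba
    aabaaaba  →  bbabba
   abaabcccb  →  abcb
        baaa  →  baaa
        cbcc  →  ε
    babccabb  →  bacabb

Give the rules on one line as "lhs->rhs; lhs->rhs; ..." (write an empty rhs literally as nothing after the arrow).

  | acbbbba => bbbbba
  | aabaaaba => bbaaaba => bbabba
  | abaabcccb => abbbcccb => abbccb => abcb
  | baaa

aab->bb; acb->bb; bcc->c; cc->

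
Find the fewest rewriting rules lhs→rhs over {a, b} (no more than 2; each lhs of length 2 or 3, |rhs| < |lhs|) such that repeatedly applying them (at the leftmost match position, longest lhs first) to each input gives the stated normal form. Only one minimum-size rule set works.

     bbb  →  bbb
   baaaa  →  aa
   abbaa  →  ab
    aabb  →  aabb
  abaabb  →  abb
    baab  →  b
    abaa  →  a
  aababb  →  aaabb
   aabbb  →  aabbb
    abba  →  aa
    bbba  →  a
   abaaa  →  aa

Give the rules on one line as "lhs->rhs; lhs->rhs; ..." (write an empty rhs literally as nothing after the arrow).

ba->a; baa->

  | bbb
  | baaaa => aa
  | abbaa => ab
  | aabb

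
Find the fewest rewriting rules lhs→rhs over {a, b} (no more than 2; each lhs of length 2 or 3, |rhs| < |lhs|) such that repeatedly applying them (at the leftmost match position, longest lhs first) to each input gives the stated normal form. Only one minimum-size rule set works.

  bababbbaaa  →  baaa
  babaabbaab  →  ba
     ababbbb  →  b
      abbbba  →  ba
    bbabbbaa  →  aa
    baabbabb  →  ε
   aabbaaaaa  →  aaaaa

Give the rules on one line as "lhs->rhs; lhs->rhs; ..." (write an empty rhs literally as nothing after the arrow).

ab->; bb->

  | bababbbaaa => babbbaaa => bbbaaa => baaa
  | babaabbaab => baabbaab => babaab => baab => ba
  | ababbbb => abbbb => bbb => b
  | abbbba => bbba => ba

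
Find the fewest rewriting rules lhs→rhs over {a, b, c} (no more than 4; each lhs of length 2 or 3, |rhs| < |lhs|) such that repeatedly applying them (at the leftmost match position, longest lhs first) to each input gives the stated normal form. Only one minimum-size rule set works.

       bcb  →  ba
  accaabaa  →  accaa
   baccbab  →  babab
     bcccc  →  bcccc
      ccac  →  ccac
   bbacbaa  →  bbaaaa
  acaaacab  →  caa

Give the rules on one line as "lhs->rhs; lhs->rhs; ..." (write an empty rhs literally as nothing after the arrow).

aab->; aca->c; cb->a; ccb->b

  | bcb => ba
  | accaabaa => accaa
  | baccbab => babab
  | bcccc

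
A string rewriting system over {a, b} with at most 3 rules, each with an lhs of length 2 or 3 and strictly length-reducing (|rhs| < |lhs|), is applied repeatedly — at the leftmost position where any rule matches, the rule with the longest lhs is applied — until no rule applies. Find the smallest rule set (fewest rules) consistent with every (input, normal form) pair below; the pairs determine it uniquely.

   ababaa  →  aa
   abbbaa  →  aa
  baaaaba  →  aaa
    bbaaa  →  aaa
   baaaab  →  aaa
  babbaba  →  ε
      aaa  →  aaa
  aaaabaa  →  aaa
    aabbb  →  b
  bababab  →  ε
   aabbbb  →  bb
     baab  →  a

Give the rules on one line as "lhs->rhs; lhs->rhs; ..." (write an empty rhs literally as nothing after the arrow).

ab->; aba->ab; ba->a

  | ababaa => abbaa => baa => aa
  | abbbaa => bbaa => baa => aa
  | baaaaba => aaaaba => aaaab => aaa
  | bbaaa => baaa => aaa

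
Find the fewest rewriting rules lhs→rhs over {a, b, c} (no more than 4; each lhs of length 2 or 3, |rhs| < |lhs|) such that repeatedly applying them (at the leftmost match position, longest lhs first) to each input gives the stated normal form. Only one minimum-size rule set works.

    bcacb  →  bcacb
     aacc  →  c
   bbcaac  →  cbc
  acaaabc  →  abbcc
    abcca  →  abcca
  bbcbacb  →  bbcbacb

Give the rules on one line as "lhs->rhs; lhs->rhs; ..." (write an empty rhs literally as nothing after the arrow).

aac->; bab->bc; bbb->c; caa->bb

  | bcacb
  | aacc => c
  | bbcaac => bbbbc => cbc
  | acaaabc => abbabc => abbcc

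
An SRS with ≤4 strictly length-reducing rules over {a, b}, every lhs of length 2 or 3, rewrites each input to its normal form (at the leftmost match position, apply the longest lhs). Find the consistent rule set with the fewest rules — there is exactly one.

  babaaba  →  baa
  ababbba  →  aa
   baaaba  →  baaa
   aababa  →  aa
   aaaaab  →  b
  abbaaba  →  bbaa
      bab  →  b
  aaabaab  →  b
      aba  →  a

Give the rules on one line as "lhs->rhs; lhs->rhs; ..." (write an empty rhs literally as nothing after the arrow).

  | babaaba => baaba => baa
  | ababbba => abbba => bbba => aa
  | baaaba => baaa
  | aababa => aaba => aa

ab->b; aba->a; bab->b; bbb->a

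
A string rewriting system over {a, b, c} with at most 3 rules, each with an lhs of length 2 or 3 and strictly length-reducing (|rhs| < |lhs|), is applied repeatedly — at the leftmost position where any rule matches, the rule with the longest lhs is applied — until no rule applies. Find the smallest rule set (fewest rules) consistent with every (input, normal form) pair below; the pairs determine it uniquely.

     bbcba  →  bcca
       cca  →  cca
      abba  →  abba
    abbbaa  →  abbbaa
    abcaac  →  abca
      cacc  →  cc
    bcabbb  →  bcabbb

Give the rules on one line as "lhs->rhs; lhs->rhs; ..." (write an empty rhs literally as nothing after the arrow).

ac->; bcb->cc

  | bbcba => bcca
  | cca
  | abba
  | abbbaa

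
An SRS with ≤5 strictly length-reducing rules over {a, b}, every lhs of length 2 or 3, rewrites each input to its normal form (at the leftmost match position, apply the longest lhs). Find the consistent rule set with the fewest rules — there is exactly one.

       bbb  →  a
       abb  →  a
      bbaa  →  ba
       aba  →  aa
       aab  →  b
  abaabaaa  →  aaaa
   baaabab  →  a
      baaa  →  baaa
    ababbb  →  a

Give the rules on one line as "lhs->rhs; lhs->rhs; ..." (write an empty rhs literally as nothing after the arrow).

aab->b; ab->a; bb->a; bba->b

  | bbb => ab => a
  | abb => ab => a
  | bbaa => ba
  | aba => aa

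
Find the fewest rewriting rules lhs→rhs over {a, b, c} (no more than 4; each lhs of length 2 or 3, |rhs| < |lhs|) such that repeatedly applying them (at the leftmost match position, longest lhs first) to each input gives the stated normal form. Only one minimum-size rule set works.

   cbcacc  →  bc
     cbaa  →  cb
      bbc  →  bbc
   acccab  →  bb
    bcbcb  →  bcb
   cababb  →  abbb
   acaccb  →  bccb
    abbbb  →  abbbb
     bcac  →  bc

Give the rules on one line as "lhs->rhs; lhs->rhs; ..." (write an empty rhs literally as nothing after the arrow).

  | cbcacc => cacc => acc => bc
  | cbaa => cba => cb
  | bbc
  | acccab => bccab => bcab => bab => bb

ac->b; ba->b; ca->a; cbc->c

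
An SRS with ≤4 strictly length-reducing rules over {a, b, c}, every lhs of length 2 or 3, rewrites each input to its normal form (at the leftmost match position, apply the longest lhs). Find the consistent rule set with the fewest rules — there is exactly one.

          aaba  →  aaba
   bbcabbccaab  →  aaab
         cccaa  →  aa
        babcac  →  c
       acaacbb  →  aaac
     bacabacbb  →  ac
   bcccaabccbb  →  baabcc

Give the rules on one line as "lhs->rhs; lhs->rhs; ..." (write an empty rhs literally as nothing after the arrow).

  | aaba
  | bbcabbccaab => cabbccaab => abbccaab => accaab => acaab => aaab
  | cccaa => ccaa => caa => aa
  | babcac => babac => bac => c

bac->c; bb->; ca->a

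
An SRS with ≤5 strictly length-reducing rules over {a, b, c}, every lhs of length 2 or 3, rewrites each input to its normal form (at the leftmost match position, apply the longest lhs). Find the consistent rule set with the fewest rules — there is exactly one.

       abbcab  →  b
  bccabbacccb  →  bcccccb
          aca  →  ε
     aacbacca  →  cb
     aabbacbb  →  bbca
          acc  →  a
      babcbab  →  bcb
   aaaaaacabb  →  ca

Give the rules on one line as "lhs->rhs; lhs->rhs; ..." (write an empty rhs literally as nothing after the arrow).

aa->; ab->a; ac->a; acb->ca

  | abbcab => abcab => acab => aab => b
  | bccabbacccb => bccabacccb => bccaacccb => bcccccb
  | aca => aa => ε
  | aacbacca => cbacca => cbaca => cbaa => cb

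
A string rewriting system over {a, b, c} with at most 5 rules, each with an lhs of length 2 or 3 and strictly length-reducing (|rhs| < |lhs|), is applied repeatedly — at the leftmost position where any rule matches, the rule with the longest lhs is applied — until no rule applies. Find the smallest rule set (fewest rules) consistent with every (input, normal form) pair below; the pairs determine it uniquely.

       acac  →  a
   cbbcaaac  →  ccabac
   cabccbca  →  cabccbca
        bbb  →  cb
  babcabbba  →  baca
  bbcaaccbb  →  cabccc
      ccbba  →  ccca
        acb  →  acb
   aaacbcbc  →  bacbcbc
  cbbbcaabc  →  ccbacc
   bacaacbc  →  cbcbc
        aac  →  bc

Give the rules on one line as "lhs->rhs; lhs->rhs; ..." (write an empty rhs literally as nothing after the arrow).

  | acac => a
  | cbbcaaac => cccaaac => ccabac
  | cabccbca
  | bbb => cb

aa->b; bb->c; caa->ab; cac->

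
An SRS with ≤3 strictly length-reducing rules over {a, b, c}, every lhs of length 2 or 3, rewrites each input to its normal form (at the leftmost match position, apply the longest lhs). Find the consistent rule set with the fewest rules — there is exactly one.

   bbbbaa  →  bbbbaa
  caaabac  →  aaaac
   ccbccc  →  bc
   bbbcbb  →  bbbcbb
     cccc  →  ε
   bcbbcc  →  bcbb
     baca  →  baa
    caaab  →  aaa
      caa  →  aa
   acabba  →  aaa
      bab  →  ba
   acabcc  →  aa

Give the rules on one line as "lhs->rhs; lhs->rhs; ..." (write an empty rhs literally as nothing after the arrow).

  | bbbbaa
  | caaabac => aaabac => aaaac
  | ccbccc => bccc => bc
  | bbbcbb

ab->a; ca->a; cc->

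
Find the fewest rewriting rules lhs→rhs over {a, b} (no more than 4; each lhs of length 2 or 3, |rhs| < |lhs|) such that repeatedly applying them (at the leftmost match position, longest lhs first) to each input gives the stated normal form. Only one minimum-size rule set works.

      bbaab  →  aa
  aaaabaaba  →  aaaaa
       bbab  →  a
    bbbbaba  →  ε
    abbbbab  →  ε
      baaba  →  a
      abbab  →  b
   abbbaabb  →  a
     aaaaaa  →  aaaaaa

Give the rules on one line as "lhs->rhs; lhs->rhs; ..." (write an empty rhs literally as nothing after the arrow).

ab->; ba->; bb->a

  | bbaab => aaab => aa
  | aaaabaaba => aaaaaba => aaaaa
  | bbab => aab => a
  | bbbbaba => abbaba => baba => ba => ε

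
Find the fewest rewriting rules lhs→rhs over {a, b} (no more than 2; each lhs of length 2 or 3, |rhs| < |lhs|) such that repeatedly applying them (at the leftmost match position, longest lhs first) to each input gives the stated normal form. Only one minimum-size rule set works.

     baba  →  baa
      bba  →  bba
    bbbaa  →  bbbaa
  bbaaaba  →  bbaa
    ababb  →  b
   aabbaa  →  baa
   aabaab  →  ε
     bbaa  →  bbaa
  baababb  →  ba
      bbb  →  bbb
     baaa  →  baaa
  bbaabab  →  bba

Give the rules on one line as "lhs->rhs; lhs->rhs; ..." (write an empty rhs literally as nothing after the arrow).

aab->; ab->a

  | baba => baa
  | bba
  | bbbaa
  | bbaaaba => bbaa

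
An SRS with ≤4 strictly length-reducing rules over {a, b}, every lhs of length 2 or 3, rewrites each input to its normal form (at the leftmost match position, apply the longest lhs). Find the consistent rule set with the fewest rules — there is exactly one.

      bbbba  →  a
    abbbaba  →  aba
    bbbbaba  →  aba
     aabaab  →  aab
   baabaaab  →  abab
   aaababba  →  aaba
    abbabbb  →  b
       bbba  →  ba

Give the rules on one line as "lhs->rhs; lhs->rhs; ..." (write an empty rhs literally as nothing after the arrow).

abb->b; baa->ab; bb->

  | bbbba => bba => a
  | abbbaba => bbaba => aba
  | bbbbaba => bbaba => aba
  | aabaab => aaabb => aab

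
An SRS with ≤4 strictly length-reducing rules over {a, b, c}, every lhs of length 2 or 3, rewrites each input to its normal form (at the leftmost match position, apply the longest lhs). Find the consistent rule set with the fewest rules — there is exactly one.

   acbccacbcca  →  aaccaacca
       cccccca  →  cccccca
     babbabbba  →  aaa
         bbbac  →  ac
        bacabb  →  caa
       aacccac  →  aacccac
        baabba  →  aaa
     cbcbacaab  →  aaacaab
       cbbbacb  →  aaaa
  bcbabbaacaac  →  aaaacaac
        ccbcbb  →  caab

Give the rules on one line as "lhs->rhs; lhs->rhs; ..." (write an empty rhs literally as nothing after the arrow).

  | acbccacbcca => aaccacbcca => aaccaacca
  | cccccca
  | babbabbba => bbabbba => aabbba => aaaba => aaa
  | bbbac => abac => ac

ba->; bb->a; cb->a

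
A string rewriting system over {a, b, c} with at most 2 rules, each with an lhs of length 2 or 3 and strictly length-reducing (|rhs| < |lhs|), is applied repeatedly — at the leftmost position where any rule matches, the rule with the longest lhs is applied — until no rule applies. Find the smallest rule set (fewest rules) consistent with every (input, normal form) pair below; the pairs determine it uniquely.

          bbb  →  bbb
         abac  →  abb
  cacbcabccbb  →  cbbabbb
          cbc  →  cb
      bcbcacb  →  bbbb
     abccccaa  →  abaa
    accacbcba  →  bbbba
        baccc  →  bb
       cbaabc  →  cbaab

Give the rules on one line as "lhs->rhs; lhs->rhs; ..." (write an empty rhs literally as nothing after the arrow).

  | bbb
  | abac => abb
  | cacbcabccbb => cbbcabccbb => cbbabccbb => cbbabcbb => cbbabbb
  | cbc => cb

ac->b; bc->b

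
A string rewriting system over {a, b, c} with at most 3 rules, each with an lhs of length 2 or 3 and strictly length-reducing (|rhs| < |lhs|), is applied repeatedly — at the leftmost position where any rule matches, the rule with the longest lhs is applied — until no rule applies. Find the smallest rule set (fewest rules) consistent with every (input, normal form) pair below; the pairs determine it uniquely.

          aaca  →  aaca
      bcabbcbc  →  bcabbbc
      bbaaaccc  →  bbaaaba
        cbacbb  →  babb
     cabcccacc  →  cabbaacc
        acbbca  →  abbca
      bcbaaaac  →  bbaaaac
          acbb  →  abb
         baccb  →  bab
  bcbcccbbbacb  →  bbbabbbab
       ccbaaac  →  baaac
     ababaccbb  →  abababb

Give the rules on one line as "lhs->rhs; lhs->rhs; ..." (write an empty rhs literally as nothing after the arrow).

  | aaca
  | bcabbcbc => bcabbbc
  | bbaaaccc => bbaaaba
  | cbacbb => bacbb => babb

cb->b; ccc->ba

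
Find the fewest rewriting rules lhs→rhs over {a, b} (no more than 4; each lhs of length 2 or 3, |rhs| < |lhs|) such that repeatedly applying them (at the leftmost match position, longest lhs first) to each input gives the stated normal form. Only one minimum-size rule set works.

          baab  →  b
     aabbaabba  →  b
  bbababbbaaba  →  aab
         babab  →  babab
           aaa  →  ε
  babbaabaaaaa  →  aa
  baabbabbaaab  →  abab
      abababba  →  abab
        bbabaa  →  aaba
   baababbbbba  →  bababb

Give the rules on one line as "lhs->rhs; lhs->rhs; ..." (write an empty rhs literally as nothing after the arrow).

  | baab => b
  | aabbaabba => aaababba => babba => baab => b
  | bbababbbaaba => abbabbbaaba => aabbbbaaba => aabbababa => aaabbaba => bbaba => abba => aab
  | babab

aaa->; baa->; bba->ab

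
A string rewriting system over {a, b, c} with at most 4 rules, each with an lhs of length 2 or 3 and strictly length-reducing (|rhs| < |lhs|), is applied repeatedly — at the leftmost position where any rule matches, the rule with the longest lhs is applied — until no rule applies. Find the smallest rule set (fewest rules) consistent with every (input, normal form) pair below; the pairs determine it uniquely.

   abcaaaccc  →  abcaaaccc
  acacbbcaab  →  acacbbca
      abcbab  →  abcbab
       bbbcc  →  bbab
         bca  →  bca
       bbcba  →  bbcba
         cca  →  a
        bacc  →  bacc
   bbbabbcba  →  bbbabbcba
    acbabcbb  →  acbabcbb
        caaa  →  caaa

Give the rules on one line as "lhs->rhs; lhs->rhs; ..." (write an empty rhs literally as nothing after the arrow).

aab->a; bcc->ab; cca->a

  | abcaaaccc
  | acacbbcaab => acacbbca
  | abcbab
  | bbbcc => bbab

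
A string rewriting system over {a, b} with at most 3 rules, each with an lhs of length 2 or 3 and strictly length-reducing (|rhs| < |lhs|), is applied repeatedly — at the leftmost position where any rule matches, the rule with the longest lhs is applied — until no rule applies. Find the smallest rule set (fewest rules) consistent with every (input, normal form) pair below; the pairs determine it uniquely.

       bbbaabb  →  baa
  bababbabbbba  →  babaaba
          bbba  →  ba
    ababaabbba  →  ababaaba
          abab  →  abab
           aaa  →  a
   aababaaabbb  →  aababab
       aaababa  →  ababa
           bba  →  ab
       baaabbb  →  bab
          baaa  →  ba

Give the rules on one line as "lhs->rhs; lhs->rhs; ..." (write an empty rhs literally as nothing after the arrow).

aaa->a; bb->; bba->ab

  | bbbaabb => baabb => baa
  | bababbabbbba => babaabbbbba => babaabbba => babaaba
  | bbba => ba
  | ababaabbba => ababaaba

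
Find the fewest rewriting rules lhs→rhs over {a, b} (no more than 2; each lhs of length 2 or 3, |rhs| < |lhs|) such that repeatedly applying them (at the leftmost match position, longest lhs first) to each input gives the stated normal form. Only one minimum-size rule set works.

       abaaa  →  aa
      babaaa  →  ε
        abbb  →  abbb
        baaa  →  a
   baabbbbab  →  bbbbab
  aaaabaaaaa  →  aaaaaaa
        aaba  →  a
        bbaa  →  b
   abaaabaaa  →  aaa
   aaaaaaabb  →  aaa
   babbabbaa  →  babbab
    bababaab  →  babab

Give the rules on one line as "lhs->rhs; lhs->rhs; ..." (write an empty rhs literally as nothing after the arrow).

aab->; baa->

  | abaaa => aa
  | babaaa => baa => ε
  | abbb
  | baaa => a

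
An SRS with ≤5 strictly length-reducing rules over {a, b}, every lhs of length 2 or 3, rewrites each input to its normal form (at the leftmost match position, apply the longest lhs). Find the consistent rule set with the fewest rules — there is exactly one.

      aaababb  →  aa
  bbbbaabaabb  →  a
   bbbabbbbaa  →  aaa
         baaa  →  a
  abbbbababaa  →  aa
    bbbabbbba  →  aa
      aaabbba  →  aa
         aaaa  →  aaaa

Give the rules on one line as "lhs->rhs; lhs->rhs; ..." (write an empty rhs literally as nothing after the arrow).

  | aaababb => aaabb => aa
  | bbbbaabaabb => abbaabaabb => aabaabb => aabb => a
  | bbbabbbbaa => ababbbbaa => abbbbaa => bbaa => aaa
  | baaa => a

abb->; ba->; baa->; bb->a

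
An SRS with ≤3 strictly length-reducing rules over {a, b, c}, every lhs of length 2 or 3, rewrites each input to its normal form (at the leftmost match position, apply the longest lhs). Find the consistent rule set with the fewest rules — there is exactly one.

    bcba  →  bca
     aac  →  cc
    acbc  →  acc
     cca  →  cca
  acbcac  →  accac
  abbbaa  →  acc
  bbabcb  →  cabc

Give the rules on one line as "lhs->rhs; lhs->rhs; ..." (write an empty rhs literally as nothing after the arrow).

  | bcba => bca
  | aac => cc
  | acbc => acc
  | cca

aa->c; bb->c; cb->c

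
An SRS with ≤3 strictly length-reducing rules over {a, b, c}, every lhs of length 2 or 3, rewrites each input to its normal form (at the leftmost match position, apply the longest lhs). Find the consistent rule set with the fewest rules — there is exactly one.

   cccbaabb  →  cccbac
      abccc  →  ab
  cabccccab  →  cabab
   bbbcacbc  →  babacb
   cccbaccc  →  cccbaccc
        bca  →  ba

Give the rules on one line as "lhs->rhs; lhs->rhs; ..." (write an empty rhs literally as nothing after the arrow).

  | cccbaabb => cccbac
  | abccc => abcc => abc => ab
  | cabccccab => cabcccab => cabccab => cabcab => cabab
  | bbbcacbc => babacbc => babacb

abb->c; bbc->ab; bc->b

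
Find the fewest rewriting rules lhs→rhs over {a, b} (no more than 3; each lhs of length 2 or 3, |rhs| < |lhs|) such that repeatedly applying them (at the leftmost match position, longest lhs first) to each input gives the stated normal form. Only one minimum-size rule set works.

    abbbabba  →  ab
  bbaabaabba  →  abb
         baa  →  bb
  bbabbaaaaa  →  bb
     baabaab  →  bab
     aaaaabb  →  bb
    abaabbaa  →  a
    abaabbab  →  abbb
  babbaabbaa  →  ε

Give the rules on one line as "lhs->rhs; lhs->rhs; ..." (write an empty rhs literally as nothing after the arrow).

aa->b; bba->

  | abbbabba => abbba => ab
  | bbaabaabba => abaabba => abbbba => abb
  | baa => bb
  | bbabbaaaaa => bbaaaaa => aaaa => baa => bb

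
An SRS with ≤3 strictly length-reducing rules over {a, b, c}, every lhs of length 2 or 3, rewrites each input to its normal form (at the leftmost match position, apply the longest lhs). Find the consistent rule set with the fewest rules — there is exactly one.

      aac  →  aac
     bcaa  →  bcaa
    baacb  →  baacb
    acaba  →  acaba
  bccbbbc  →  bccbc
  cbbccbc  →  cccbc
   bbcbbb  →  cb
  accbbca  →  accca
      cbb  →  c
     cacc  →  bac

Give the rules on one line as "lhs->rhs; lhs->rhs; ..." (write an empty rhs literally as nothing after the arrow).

bb->; cac->ba

  | aac
  | bcaa
  | baacb
  | acaba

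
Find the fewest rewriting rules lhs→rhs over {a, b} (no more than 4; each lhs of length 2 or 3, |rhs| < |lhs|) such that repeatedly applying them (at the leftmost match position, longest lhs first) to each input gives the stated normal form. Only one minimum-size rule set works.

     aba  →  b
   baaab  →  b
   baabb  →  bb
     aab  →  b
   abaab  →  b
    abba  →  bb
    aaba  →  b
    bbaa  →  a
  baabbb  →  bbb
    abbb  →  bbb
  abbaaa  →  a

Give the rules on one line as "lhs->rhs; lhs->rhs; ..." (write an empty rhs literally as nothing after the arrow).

  | aba => ba => b
  | baaab => aaab => aab => ab => b
  | baabb => aabb => abb => bb
  | aab => ab => b

aa->a; ab->b; ba->b; baa->aa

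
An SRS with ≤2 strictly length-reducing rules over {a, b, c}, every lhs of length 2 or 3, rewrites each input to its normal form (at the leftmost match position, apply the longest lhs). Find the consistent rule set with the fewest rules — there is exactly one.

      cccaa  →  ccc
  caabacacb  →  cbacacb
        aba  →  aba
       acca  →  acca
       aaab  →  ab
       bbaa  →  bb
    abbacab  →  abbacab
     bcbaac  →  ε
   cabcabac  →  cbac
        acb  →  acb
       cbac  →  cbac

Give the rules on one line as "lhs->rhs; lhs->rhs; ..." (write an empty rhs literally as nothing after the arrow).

aa->; bc->

  | cccaa => ccc
  | caabacacb => cbacacb
  | aba
  | acca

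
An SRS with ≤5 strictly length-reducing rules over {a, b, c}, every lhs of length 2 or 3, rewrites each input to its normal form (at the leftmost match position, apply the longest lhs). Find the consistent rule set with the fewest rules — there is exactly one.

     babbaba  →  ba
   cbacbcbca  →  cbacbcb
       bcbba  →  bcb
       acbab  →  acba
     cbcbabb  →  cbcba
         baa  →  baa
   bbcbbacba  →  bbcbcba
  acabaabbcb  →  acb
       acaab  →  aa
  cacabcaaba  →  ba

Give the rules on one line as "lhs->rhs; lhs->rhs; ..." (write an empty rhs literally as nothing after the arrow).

ab->a; aba->ab; bba->b; ca->

  | babbaba => bababa => babba => baba => bab => ba
  | cbacbcbca => cbacbcb
  | bcbba => bcb
  | acbab => acba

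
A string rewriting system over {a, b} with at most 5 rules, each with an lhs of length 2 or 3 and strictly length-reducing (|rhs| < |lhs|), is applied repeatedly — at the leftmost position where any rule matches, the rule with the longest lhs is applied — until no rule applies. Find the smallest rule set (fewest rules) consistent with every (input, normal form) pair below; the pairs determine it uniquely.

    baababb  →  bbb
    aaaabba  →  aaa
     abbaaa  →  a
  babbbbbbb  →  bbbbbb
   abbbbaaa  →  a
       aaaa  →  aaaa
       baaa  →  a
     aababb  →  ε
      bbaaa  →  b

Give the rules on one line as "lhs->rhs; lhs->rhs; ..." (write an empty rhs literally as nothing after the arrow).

  | baababb => bbabb => bbb
  | aaaabba => aaaba => aaa
  | abbaaa => baaa => ba => a
  | babbbbbbb => abbbbbbb => bbbbbb

ab->; ba->a; baa->b; bba->b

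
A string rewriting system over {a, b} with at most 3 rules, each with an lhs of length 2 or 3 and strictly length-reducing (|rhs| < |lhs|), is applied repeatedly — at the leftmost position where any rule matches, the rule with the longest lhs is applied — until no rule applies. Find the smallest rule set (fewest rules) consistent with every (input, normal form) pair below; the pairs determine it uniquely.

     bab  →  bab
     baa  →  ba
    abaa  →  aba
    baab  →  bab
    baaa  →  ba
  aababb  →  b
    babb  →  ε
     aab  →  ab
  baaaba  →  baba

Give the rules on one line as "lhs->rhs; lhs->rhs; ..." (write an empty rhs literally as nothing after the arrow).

aa->a; abb->b; bb->

  | bab
  | baa => ba
  | abaa => aba
  | baab => bab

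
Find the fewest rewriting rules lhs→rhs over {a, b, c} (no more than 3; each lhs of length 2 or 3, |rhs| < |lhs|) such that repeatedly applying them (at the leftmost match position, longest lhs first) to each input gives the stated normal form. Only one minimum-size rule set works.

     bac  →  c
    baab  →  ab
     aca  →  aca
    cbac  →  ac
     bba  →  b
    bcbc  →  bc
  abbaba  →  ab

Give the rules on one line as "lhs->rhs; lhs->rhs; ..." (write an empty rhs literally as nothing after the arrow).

  | bac => c
  | baab => ab
  | aca
  | cbac => ac

ba->; cb->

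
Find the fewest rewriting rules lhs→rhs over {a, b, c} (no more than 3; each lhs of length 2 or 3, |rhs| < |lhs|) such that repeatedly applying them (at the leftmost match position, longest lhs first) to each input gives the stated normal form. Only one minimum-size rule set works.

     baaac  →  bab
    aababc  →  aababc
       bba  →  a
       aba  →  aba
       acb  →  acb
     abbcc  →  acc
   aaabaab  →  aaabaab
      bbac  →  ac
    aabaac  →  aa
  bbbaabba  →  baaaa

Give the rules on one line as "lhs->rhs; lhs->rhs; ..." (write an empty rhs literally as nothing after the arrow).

  | baaac => bab
  | aababc
  | bba => a
  | aba

aac->b; bb->; bbb->ba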